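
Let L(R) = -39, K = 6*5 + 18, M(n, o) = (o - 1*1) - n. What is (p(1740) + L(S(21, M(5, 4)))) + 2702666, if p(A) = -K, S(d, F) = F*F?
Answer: 2702579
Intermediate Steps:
M(n, o) = -1 + o - n (M(n, o) = (o - 1) - n = (-1 + o) - n = -1 + o - n)
S(d, F) = F²
K = 48 (K = 30 + 18 = 48)
p(A) = -48 (p(A) = -1*48 = -48)
(p(1740) + L(S(21, M(5, 4)))) + 2702666 = (-48 - 39) + 2702666 = -87 + 2702666 = 2702579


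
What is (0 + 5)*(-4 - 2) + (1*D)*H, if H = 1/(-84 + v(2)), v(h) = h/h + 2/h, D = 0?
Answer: -30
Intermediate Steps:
v(h) = 1 + 2/h
H = -1/82 (H = 1/(-84 + (2 + 2)/2) = 1/(-84 + (1/2)*4) = 1/(-84 + 2) = 1/(-82) = -1/82 ≈ -0.012195)
(0 + 5)*(-4 - 2) + (1*D)*H = (0 + 5)*(-4 - 2) + (1*0)*(-1/82) = 5*(-6) + 0*(-1/82) = -30 + 0 = -30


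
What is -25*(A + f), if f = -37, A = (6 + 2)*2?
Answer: 525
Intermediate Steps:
A = 16 (A = 8*2 = 16)
-25*(A + f) = -25*(16 - 37) = -25*(-21) = 525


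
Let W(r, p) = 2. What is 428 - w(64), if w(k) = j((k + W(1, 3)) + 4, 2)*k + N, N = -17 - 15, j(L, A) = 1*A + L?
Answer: -4148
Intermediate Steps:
j(L, A) = A + L
N = -32
w(k) = -32 + k*(8 + k) (w(k) = (2 + ((k + 2) + 4))*k - 32 = (2 + ((2 + k) + 4))*k - 32 = (2 + (6 + k))*k - 32 = (8 + k)*k - 32 = k*(8 + k) - 32 = -32 + k*(8 + k))
428 - w(64) = 428 - (-32 + 64*(8 + 64)) = 428 - (-32 + 64*72) = 428 - (-32 + 4608) = 428 - 1*4576 = 428 - 4576 = -4148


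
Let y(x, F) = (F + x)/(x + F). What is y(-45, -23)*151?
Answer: 151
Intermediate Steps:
y(x, F) = 1 (y(x, F) = (F + x)/(F + x) = 1)
y(-45, -23)*151 = 1*151 = 151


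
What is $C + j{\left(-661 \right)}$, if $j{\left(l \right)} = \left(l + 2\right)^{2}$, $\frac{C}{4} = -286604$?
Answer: $-712135$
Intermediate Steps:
$C = -1146416$ ($C = 4 \left(-286604\right) = -1146416$)
$j{\left(l \right)} = \left(2 + l\right)^{2}$
$C + j{\left(-661 \right)} = -1146416 + \left(2 - 661\right)^{2} = -1146416 + \left(-659\right)^{2} = -1146416 + 434281 = -712135$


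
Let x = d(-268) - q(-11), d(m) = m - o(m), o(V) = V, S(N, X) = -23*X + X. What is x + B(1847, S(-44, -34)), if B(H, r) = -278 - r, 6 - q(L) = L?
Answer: -1043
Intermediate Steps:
S(N, X) = -22*X
q(L) = 6 - L
d(m) = 0 (d(m) = m - m = 0)
x = -17 (x = 0 - (6 - 1*(-11)) = 0 - (6 + 11) = 0 - 1*17 = 0 - 17 = -17)
x + B(1847, S(-44, -34)) = -17 + (-278 - (-22)*(-34)) = -17 + (-278 - 1*748) = -17 + (-278 - 748) = -17 - 1026 = -1043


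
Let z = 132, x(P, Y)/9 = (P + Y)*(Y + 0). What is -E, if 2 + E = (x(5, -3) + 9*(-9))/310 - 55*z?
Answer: 450271/62 ≈ 7262.4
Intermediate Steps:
x(P, Y) = 9*Y*(P + Y) (x(P, Y) = 9*((P + Y)*(Y + 0)) = 9*((P + Y)*Y) = 9*(Y*(P + Y)) = 9*Y*(P + Y))
E = -450271/62 (E = -2 + ((9*(-3)*(5 - 3) + 9*(-9))/310 - 55*132) = -2 + ((9*(-3)*2 - 81)*(1/310) - 7260) = -2 + ((-54 - 81)*(1/310) - 7260) = -2 + (-135*1/310 - 7260) = -2 + (-27/62 - 7260) = -2 - 450147/62 = -450271/62 ≈ -7262.4)
-E = -1*(-450271/62) = 450271/62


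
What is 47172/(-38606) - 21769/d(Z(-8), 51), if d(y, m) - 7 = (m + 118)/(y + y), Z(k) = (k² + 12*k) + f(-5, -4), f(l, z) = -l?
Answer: -2063282532/366757 ≈ -5625.8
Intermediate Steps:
Z(k) = 5 + k² + 12*k (Z(k) = (k² + 12*k) - 1*(-5) = (k² + 12*k) + 5 = 5 + k² + 12*k)
d(y, m) = 7 + (118 + m)/(2*y) (d(y, m) = 7 + (m + 118)/(y + y) = 7 + (118 + m)/((2*y)) = 7 + (118 + m)*(1/(2*y)) = 7 + (118 + m)/(2*y))
47172/(-38606) - 21769/d(Z(-8), 51) = 47172/(-38606) - 21769*2*(5 + (-8)² + 12*(-8))/(118 + 51 + 14*(5 + (-8)² + 12*(-8))) = 47172*(-1/38606) - 21769*2*(5 + 64 - 96)/(118 + 51 + 14*(5 + 64 - 96)) = -23586/19303 - 21769*(-54/(118 + 51 + 14*(-27))) = -23586/19303 - 21769*(-54/(118 + 51 - 378)) = -23586/19303 - 21769/((½)*(-1/27)*(-209)) = -23586/19303 - 21769/209/54 = -23586/19303 - 21769*54/209 = -23586/19303 - 106866/19 = -2063282532/366757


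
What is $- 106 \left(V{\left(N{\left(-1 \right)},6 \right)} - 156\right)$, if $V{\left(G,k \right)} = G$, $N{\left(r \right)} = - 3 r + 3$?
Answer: $15900$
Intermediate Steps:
$N{\left(r \right)} = 3 - 3 r$
$- 106 \left(V{\left(N{\left(-1 \right)},6 \right)} - 156\right) = - 106 \left(\left(3 - -3\right) - 156\right) = - 106 \left(\left(3 + 3\right) - 156\right) = - 106 \left(6 - 156\right) = \left(-106\right) \left(-150\right) = 15900$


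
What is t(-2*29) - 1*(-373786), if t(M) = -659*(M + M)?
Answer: 450230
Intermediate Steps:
t(M) = -1318*M
t(-2*29) - 1*(-373786) = -(-2636)*29 - 1*(-373786) = -1318*(-58) + 373786 = 76444 + 373786 = 450230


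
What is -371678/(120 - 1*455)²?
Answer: -371678/112225 ≈ -3.3119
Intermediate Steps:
-371678/(120 - 1*455)² = -371678/(120 - 455)² = -371678/((-335)²) = -371678/112225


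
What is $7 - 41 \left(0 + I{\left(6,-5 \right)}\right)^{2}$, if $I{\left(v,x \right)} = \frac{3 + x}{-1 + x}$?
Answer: $\frac{22}{9} \approx 2.4444$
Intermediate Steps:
$I{\left(v,x \right)} = \frac{3 + x}{-1 + x}$
$7 - 41 \left(0 + I{\left(6,-5 \right)}\right)^{2} = 7 - 41 \left(0 + \frac{3 - 5}{-1 - 5}\right)^{2} = 7 - 41 \left(0 + \frac{1}{-6} \left(-2\right)\right)^{2} = 7 - 41 \left(0 - - \frac{1}{3}\right)^{2} = 7 - 41 \left(0 + \frac{1}{3}\right)^{2} = 7 - \frac{41}{9} = \frac{22}{9}$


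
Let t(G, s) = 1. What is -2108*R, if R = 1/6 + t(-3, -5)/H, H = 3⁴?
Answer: -30566/81 ≈ -377.36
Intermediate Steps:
H = 81
R = 29/162 (R = 1/6 + 1/81 = 1*(⅙) + 1*(1/81) = ⅙ + 1/81 = 29/162 ≈ 0.17901)
-2108*R = -2108*29/162 = -124*493/162 = -30566/81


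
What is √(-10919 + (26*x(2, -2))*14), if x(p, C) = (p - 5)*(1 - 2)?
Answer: I*√9827 ≈ 99.131*I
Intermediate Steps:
x(p, C) = 5 - p (x(p, C) = (-5 + p)*(-1) = 5 - p)
√(-10919 + (26*x(2, -2))*14) = √(-10919 + (26*(5 - 1*2))*14) = √(-10919 + (26*(5 - 2))*14) = √(-10919 + (26*3)*14) = √(-10919 + 78*14) = √(-10919 + 1092) = √(-9827) = I*√9827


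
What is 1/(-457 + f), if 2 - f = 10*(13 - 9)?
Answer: -1/495 ≈ -0.0020202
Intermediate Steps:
f = -38 (f = 2 - 10*(13 - 9) = 2 - 10*4 = 2 - 1*40 = 2 - 40 = -38)
1/(-457 + f) = 1/(-457 - 38) = 1/(-495) = -1/495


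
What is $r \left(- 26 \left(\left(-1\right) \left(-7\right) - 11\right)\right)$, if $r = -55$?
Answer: $-5720$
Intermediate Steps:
$r \left(- 26 \left(\left(-1\right) \left(-7\right) - 11\right)\right) = - 55 \left(- 26 \left(\left(-1\right) \left(-7\right) - 11\right)\right) = - 55 \left(- 26 \left(7 - 11\right)\right) = - 55 \left(\left(-26\right) \left(-4\right)\right) = \left(-55\right) 104 = -5720$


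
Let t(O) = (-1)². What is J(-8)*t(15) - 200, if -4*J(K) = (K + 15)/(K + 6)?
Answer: -1593/8 ≈ -199.13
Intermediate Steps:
J(K) = -(15 + K)/(4*(6 + K)) (J(K) = -(K + 15)/(4*(K + 6)) = -(15 + K)/(4*(6 + K)))
t(O) = 1
J(-8)*t(15) - 200 = ((-15 - 1*(-8))/(4*(6 - 8)))*1 - 200 = ((¼)*(-15 + 8)/(-2))*1 - 200 = ((¼)*(-½)*(-7))*1 - 200 = (7/8)*1 - 200 = 7/8 - 200 = -1593/8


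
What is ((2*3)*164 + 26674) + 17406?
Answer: 45064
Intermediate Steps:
((2*3)*164 + 26674) + 17406 = (6*164 + 26674) + 17406 = (984 + 26674) + 17406 = 27658 + 17406 = 45064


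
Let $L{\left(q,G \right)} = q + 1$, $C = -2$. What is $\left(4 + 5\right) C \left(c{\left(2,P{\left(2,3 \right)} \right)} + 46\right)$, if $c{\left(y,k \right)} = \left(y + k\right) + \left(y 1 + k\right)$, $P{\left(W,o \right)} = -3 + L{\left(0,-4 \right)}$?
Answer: $-828$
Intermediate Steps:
$L{\left(q,G \right)} = 1 + q$
$P{\left(W,o \right)} = -2$ ($P{\left(W,o \right)} = -3 + \left(1 + 0\right) = -3 + 1 = -2$)
$c{\left(y,k \right)} = 2 k + 2 y$ ($c{\left(y,k \right)} = \left(k + y\right) + \left(y + k\right) = \left(k + y\right) + \left(k + y\right) = 2 k + 2 y$)
$\left(4 + 5\right) C \left(c{\left(2,P{\left(2,3 \right)} \right)} + 46\right) = \left(4 + 5\right) \left(-2\right) \left(\left(2 \left(-2\right) + 2 \cdot 2\right) + 46\right) = 9 \left(-2\right) \left(\left(-4 + 4\right) + 46\right) = - 18 \left(0 + 46\right) = \left(-18\right) 46 = -828$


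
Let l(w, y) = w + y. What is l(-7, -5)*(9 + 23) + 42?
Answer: -342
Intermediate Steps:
l(-7, -5)*(9 + 23) + 42 = (-7 - 5)*(9 + 23) + 42 = -12*32 + 42 = -384 + 42 = -342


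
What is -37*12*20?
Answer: -8880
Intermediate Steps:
-37*12*20 = -444*20 = -8880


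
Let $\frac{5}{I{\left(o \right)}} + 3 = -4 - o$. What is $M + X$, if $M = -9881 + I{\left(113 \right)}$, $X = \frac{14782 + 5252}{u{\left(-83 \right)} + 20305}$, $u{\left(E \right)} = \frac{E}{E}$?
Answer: $- \frac{2407492777}{243672} \approx -9880.1$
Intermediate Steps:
$I{\left(o \right)} = \frac{5}{-7 - o}$ ($I{\left(o \right)} = \frac{5}{-3 - \left(4 + o\right)} = \frac{5}{-7 - o}$)
$u{\left(E \right)} = 1$
$X = \frac{10017}{10153}$ ($X = \frac{14782 + 5252}{1 + 20305} = \frac{20034}{20306} = 20034 \cdot \frac{1}{20306} = \frac{10017}{10153} \approx 0.9866$)
$M = - \frac{237145}{24}$ ($M = -9881 - \frac{5}{7 + 113} = -9881 - \frac{5}{120} = -9881 - \frac{1}{24} = - \frac{237145}{24} \approx -9881.0$)
$M + X = - \frac{237145}{24} + \frac{10017}{10153} = - \frac{2407492777}{243672}$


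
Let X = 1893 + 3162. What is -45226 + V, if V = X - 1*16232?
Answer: -56403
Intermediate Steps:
X = 5055
V = -11177 (V = 5055 - 1*16232 = 5055 - 16232 = -11177)
-45226 + V = -45226 - 11177 = -56403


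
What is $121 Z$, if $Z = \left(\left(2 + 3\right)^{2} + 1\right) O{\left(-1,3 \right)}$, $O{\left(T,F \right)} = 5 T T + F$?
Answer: $25168$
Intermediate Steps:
$O{\left(T,F \right)} = F + 5 T^{2}$ ($O{\left(T,F \right)} = 5 T^{2} + F = F + 5 T^{2}$)
$Z = 208$ ($Z = \left(\left(2 + 3\right)^{2} + 1\right) \left(3 + 5 \left(-1\right)^{2}\right) = \left(5^{2} + 1\right) \left(3 + 5 \cdot 1\right) = \left(25 + 1\right) \left(3 + 5\right) = 26 \cdot 8 = 208$)
$121 Z = 121 \cdot 208 = 25168$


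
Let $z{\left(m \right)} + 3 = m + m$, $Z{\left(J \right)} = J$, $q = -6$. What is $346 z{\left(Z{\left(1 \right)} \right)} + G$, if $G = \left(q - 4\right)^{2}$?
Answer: $-246$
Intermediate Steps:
$G = 100$ ($G = \left(-6 - 4\right)^{2} = \left(-10\right)^{2} = 100$)
$z{\left(m \right)} = -3 + 2 m$ ($z{\left(m \right)} = -3 + \left(m + m\right) = -3 + 2 m$)
$346 z{\left(Z{\left(1 \right)} \right)} + G = 346 \left(-3 + 2 \cdot 1\right) + 100 = 346 \left(-3 + 2\right) + 100 = 346 \left(-1\right) + 100 = -346 + 100 = -246$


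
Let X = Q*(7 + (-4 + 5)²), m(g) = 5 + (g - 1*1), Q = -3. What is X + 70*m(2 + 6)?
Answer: 816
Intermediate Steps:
m(g) = 4 + g (m(g) = 5 + (g - 1) = 5 + (-1 + g) = 4 + g)
X = -24 (X = -3*(7 + (-4 + 5)²) = -3*(7 + 1²) = -3*(7 + 1) = -3*8 = -24)
X + 70*m(2 + 6) = -24 + 70*(4 + (2 + 6)) = -24 + 70*(4 + 8) = -24 + 70*12 = -24 + 840 = 816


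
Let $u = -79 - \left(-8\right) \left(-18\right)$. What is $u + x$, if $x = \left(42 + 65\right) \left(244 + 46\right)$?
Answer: $30807$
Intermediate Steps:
$x = 31030$ ($x = 107 \cdot 290 = 31030$)
$u = -223$ ($u = -79 - 144 = -223$)
$u + x = -223 + 31030 = 30807$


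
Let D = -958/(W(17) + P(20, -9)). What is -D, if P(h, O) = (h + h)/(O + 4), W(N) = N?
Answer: 958/9 ≈ 106.44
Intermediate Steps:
P(h, O) = 2*h/(4 + O) (P(h, O) = (2*h)/(4 + O) = 2*h/(4 + O))
D = -958/9 (D = -958/(17 + 2*20/(4 - 9)) = -958/(17 + 2*20/(-5)) = -958/(17 + 2*20*(-⅕)) = -958/(17 - 8) = -958/9 ≈ -106.44)
-D = -1*(-958/9) = 958/9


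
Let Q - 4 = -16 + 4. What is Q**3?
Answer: -512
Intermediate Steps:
Q = -8 (Q = 4 + (-16 + 4) = 4 - 12 = -8)
Q**3 = (-8)**3 = -512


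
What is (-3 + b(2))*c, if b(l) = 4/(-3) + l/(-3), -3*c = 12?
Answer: 20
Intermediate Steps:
c = -4 (c = -⅓*12 = -4)
b(l) = -4/3 - l/3 (b(l) = 4*(-⅓) + l*(-⅓) = -4/3 - l/3)
(-3 + b(2))*c = (-3 + (-4/3 - ⅓*2))*(-4) = (-3 + (-4/3 - ⅔))*(-4) = (-3 - 2)*(-4) = -5*(-4) = 20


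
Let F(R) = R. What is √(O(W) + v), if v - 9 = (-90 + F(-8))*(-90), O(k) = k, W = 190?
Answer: √9019 ≈ 94.968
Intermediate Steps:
v = 8829 (v = 9 + (-90 - 8)*(-90) = 9 - 98*(-90) = 9 + 8820 = 8829)
√(O(W) + v) = √(190 + 8829) = √9019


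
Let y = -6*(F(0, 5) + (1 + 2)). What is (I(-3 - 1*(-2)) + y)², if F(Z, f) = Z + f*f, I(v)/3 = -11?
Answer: 40401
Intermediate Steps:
I(v) = -33 (I(v) = 3*(-11) = -33)
F(Z, f) = Z + f²
y = -168 (y = -6*((0 + 5²) + (1 + 2)) = -6*((0 + 25) + 3) = -6*(25 + 3) = -6*28 = -168)
(I(-3 - 1*(-2)) + y)² = (-33 - 168)² = (-201)² = 40401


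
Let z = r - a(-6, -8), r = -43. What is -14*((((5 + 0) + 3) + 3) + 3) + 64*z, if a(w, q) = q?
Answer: -2436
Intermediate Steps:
z = -35 (z = -43 - 1*(-8) = -43 + 8 = -35)
-14*((((5 + 0) + 3) + 3) + 3) + 64*z = -14*((((5 + 0) + 3) + 3) + 3) + 64*(-35) = -14*(((5 + 3) + 3) + 3) - 2240 = -14*((8 + 3) + 3) - 2240 = -14*(11 + 3) - 2240 = -14*14 - 2240 = -196 - 2240 = -2436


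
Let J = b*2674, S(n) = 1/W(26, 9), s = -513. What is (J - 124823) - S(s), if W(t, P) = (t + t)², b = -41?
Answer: -633971729/2704 ≈ -2.3446e+5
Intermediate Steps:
W(t, P) = 4*t² (W(t, P) = (2*t)² = 4*t²)
S(n) = 1/2704 (S(n) = 1/(4*26²) = 1/(4*676) = 1/2704)
J = -109634 (J = -41*2674 = -109634)
(J - 124823) - S(s) = (-109634 - 124823) - 1*1/2704 = -234457 - 1/2704 = -633971729/2704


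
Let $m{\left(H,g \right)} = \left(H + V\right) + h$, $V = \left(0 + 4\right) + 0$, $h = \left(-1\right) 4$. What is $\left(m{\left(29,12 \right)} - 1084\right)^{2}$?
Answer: $1113025$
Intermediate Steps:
$h = -4$
$V = 4$ ($V = 4 + 0 = 4$)
$m{\left(H,g \right)} = H$ ($m{\left(H,g \right)} = \left(H + 4\right) - 4 = \left(4 + H\right) - 4 = H$)
$\left(m{\left(29,12 \right)} - 1084\right)^{2} = \left(29 - 1084\right)^{2} = \left(-1055\right)^{2} = 1113025$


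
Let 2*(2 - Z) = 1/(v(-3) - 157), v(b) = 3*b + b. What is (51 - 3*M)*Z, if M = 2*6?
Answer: 10155/338 ≈ 30.044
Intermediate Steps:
v(b) = 4*b
M = 12
Z = 677/338 (Z = 2 - 1/(2*(4*(-3) - 157)) = 2 - 1/(2*(-12 - 157)) = 2 - 1/2/(-169) = 2 - 1/2*(-1/169) = 2 + 1/338 = 677/338 ≈ 2.0030)
(51 - 3*M)*Z = (51 - 3*12)*(677/338) = (51 - 36)*(677/338) = 15*(677/338) = 10155/338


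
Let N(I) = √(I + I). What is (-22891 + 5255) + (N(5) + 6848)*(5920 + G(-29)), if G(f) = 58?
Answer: 40919708 + 5978*√10 ≈ 4.0939e+7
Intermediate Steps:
N(I) = √2*√I (N(I) = √(2*I) = √2*√I)
(-22891 + 5255) + (N(5) + 6848)*(5920 + G(-29)) = (-22891 + 5255) + (√2*√5 + 6848)*(5920 + 58) = -17636 + (√10 + 6848)*5978 = -17636 + (6848 + √10)*5978 = -17636 + (40937344 + 5978*√10) = 40919708 + 5978*√10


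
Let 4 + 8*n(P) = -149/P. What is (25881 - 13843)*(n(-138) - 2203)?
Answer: -14641307785/552 ≈ -2.6524e+7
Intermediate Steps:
n(P) = -1/2 - 149/(8*P) (n(P) = -1/2 + (-149/P)/8 = -1/2 - 149/(8*P))
(25881 - 13843)*(n(-138) - 2203) = (25881 - 13843)*((1/8)*(-149 - 4*(-138))/(-138) - 2203) = 12038*((1/8)*(-1/138)*(-149 + 552) - 2203) = 12038*((1/8)*(-1/138)*403 - 2203) = 12038*(-403/1104 - 2203) = 12038*(-2432515/1104) = -14641307785/552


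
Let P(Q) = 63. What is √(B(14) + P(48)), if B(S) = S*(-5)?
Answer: I*√7 ≈ 2.6458*I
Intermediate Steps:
B(S) = -5*S
√(B(14) + P(48)) = √(-5*14 + 63) = √(-70 + 63) = √(-7) = I*√7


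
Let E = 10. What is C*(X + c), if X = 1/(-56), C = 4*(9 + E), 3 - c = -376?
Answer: 403237/14 ≈ 28803.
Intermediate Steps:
c = 379 (c = 3 - 1*(-376) = 3 + 376 = 379)
C = 76 (C = 4*(9 + 10) = 4*19 = 76)
X = -1/56 ≈ -0.017857
C*(X + c) = 76*(-1/56 + 379) = 76*(21223/56) = 403237/14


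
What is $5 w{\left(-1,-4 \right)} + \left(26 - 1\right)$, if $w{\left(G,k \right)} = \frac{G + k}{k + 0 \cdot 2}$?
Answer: $\frac{125}{4} \approx 31.25$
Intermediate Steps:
$w{\left(G,k \right)} = \frac{G + k}{k}$ ($w{\left(G,k \right)} = \frac{G + k}{k + 0} = \frac{G + k}{k}$)
$5 w{\left(-1,-4 \right)} + \left(26 - 1\right) = 5 \frac{-1 - 4}{-4} + \left(26 - 1\right) = 5 \left(\left(- \frac{1}{4}\right) \left(-5\right)\right) + 25 = 5 \cdot \frac{5}{4} + 25 = \frac{25}{4} + 25 = \frac{125}{4}$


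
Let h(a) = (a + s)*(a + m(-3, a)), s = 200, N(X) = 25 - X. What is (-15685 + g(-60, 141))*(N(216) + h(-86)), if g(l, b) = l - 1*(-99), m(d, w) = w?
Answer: 309775154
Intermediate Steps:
g(l, b) = 99 + l (g(l, b) = l + 99 = 99 + l)
h(a) = 2*a*(200 + a) (h(a) = (a + 200)*(a + a) = (200 + a)*(2*a) = 2*a*(200 + a))
(-15685 + g(-60, 141))*(N(216) + h(-86)) = (-15685 + (99 - 60))*((25 - 1*216) + 2*(-86)*(200 - 86)) = (-15685 + 39)*((25 - 216) + 2*(-86)*114) = -15646*(-191 - 19608) = -15646*(-19799) = 309775154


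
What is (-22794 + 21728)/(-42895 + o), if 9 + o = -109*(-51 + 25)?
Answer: 533/20035 ≈ 0.026603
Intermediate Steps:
o = 2825 (o = -9 - 109*(-51 + 25) = -9 - 109*(-26) = -9 + 2834 = 2825)
(-22794 + 21728)/(-42895 + o) = (-22794 + 21728)/(-42895 + 2825) = -1066/(-40070) = -1066*(-1/40070) = 533/20035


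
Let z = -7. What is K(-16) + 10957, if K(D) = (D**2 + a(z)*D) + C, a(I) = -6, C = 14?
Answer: 11323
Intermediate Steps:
K(D) = 14 + D**2 - 6*D (K(D) = (D**2 - 6*D) + 14 = 14 + D**2 - 6*D)
K(-16) + 10957 = (14 + (-16)**2 - 6*(-16)) + 10957 = (14 + 256 + 96) + 10957 = 366 + 10957 = 11323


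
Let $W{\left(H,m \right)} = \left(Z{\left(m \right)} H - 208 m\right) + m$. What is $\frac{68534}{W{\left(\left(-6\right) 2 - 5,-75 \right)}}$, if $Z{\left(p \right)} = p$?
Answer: $\frac{34267}{8400} \approx 4.0794$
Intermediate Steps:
$W{\left(H,m \right)} = - 207 m + H m$ ($W{\left(H,m \right)} = \left(m H - 208 m\right) + m = \left(H m - 208 m\right) + m = \left(- 208 m + H m\right) + m = - 207 m + H m$)
$\frac{68534}{W{\left(\left(-6\right) 2 - 5,-75 \right)}} = \frac{68534}{\left(-75\right) \left(-207 - 17\right)} = \frac{68534}{\left(-75\right) \left(-224\right)} = \frac{68534}{16800} = 68534 \cdot \frac{1}{16800} = \frac{34267}{8400}$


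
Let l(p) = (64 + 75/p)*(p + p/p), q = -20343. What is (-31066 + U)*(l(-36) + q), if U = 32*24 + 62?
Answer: 2041844639/3 ≈ 6.8061e+8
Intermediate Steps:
U = 830 (U = 768 + 62 = 830)
l(p) = (1 + p)*(64 + 75/p) (l(p) = (64 + 75/p)*(p + 1) = (64 + 75/p)*(1 + p) = (1 + p)*(64 + 75/p))
(-31066 + U)*(l(-36) + q) = (-31066 + 830)*((139 + 64*(-36) + 75/(-36)) - 20343) = -30236*((139 - 2304 + 75*(-1/36)) - 20343) = -30236*((139 - 2304 - 25/12) - 20343) = -30236*(-26005/12 - 20343) = -30236*(-270121/12) = 2041844639/3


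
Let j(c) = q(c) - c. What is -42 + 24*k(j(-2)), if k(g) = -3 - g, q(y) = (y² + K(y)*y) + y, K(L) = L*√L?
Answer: -210 - 96*I*√2 ≈ -210.0 - 135.76*I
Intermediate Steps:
K(L) = L^(3/2)
q(y) = y + y² + y^(5/2) (q(y) = (y² + y^(3/2)*y) + y = (y² + y^(5/2)) + y = y + y² + y^(5/2))
j(c) = -c + c*(1 + c + c^(3/2)) (j(c) = c*(1 + c + c^(3/2)) - c = -c + c*(1 + c + c^(3/2)))
-42 + 24*k(j(-2)) = -42 + 24*(-3 - (-2)*(-2 + (-2)^(3/2))) = -42 + 24*(-3 - (-2)*(-2 - 2*I*√2)) = -42 + 24*(-3 - (4 + 4*I*√2)) = -42 + 24*(-3 + (-4 - 4*I*√2)) = -42 + 24*(-7 - 4*I*√2) = -42 + (-168 - 96*I*√2) = -210 - 96*I*√2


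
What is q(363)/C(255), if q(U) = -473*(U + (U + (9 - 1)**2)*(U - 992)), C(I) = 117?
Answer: 126868060/117 ≈ 1.0843e+6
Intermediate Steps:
q(U) = -473*U - 473*(-992 + U)*(64 + U) (q(U) = -473*(U + (U + 8**2)*(-992 + U)) = -473*(U + (U + 64)*(-992 + U)) = -473*(U + (64 + U)*(-992 + U)) = -473*(U + (-992 + U)*(64 + U)) = -473*U - 473*(-992 + U)*(64 + U))
q(363)/C(255) = (30029824 - 473*363**2 + 438471*363)/117 = (30029824 - 473*131769 + 159164973)*(1/117) = (30029824 - 62326737 + 159164973)*(1/117) = 126868060*(1/117) = 126868060/117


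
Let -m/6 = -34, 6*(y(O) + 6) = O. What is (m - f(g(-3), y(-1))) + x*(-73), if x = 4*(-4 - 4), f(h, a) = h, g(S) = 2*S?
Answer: 2546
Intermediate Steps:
y(O) = -6 + O/6
m = 204 (m = -6*(-34) = 204)
x = -32 (x = 4*(-8) = -32)
(m - f(g(-3), y(-1))) + x*(-73) = (204 - 2*(-3)) - 32*(-73) = (204 - 1*(-6)) + 2336 = (204 + 6) + 2336 = 210 + 2336 = 2546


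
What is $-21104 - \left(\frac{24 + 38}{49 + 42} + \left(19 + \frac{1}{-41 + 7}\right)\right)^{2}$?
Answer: $- \frac{205722135753}{9572836} \approx -21490.0$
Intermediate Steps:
$-21104 - \left(\frac{24 + 38}{49 + 42} + \left(19 + \frac{1}{-41 + 7}\right)\right)^{2} = -21104 - \left(\frac{62}{91} + \left(19 + \frac{1}{-34}\right)\right)^{2} = -21104 - \left(62 \cdot \frac{1}{91} + \left(19 - \frac{1}{34}\right)\right)^{2} = -21104 - \left(\frac{62}{91} + \frac{645}{34}\right)^{2} = -21104 - \left(\frac{60803}{3094}\right)^{2} = -21104 - \frac{3697004809}{9572836} = - \frac{205722135753}{9572836}$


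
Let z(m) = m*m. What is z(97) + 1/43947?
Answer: 413497324/43947 ≈ 9409.0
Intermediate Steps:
z(m) = m**2
z(97) + 1/43947 = 97**2 + 1/43947 = 9409 + 1/43947 = 413497324/43947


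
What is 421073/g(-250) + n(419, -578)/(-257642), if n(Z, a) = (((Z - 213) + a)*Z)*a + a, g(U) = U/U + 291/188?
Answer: 10176115622727/61705259 ≈ 1.6492e+5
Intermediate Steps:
g(U) = 479/188 (g(U) = 1 + 291*(1/188) = 1 + 291/188 = 479/188)
n(Z, a) = a + Z*a*(-213 + Z + a) (n(Z, a) = (((-213 + Z) + a)*Z)*a + a = ((-213 + Z + a)*Z)*a + a = (Z*(-213 + Z + a))*a + a = Z*a*(-213 + Z + a) + a = a + Z*a*(-213 + Z + a))
421073/g(-250) + n(419, -578)/(-257642) = 421073/(479/188) - 578*(1 + 419**2 - 213*419 + 419*(-578))/(-257642) = 421073*(188/479) - 578*(1 + 175561 - 89247 - 242182)*(-1/257642) = 79161724/479 - 578*(-155867)*(-1/257642) = 79161724/479 + 90091126*(-1/257642) = 79161724/479 - 45045563/128821 = 10176115622727/61705259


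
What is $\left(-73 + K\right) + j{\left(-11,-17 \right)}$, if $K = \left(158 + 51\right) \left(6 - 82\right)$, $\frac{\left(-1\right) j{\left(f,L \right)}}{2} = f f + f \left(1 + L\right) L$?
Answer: $-10215$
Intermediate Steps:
$j{\left(f,L \right)} = - 2 f^{2} - 2 L f \left(1 + L\right)$ ($j{\left(f,L \right)} = - 2 \left(f f + f \left(1 + L\right) L\right) = - 2 \left(f^{2} + L f \left(1 + L\right)\right) = - 2 f^{2} - 2 L f \left(1 + L\right)$)
$K = -15884$ ($K = 209 \left(-76\right) = -15884$)
$\left(-73 + K\right) + j{\left(-11,-17 \right)} = \left(-73 - 15884\right) - - 22 \left(-17 - 11 + \left(-17\right)^{2}\right) = -15957 - - 22 \left(-17 - 11 + 289\right) = -15957 - \left(-22\right) 261 = -15957 + 5742 = -10215$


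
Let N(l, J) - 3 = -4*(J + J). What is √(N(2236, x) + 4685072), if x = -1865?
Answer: √4699995 ≈ 2167.9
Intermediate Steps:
N(l, J) = 3 - 8*J (N(l, J) = 3 - 4*(J + J) = 3 - 8*J)
√(N(2236, x) + 4685072) = √((3 - 8*(-1865)) + 4685072) = √((3 + 14920) + 4685072) = √(14923 + 4685072) = √4699995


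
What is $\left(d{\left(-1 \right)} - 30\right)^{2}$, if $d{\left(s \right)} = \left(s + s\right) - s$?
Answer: $961$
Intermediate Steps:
$d{\left(s \right)} = s$ ($d{\left(s \right)} = 2 s - s = s$)
$\left(d{\left(-1 \right)} - 30\right)^{2} = \left(-1 - 30\right)^{2} = \left(-31\right)^{2} = 961$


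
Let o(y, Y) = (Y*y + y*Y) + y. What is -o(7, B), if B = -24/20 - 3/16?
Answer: 497/40 ≈ 12.425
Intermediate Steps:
B = -111/80 (B = -24*1/20 - 3*1/16 = -6/5 - 3/16 = -111/80 ≈ -1.3875)
o(y, Y) = y + 2*Y*y (o(y, Y) = (Y*y + Y*y) + y = 2*Y*y + y = y + 2*Y*y)
-o(7, B) = -7*(1 + 2*(-111/80)) = -7*(1 - 111/40) = -7*(-71)/40 = -1*(-497/40) = 497/40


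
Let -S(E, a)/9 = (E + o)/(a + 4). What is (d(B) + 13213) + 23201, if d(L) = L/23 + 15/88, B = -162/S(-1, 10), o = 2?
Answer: 73724457/2024 ≈ 36425.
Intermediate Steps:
S(E, a) = -9*(2 + E)/(4 + a) (S(E, a) = -9*(E + 2)/(a + 4) = -9*(2 + E)/(4 + a))
B = 252 (B = -162*(4 + 10)/(9*(-2 - 1*(-1))) = -162*14/(9*(-2 + 1)) = -162/(9*(1/14)*(-1)) = -162/(-9/14) = -162*(-14/9) = 252)
d(L) = 15/88 + L/23 (d(L) = L*(1/23) + 15*(1/88) = L/23 + 15/88 = 15/88 + L/23)
(d(B) + 13213) + 23201 = ((15/88 + (1/23)*252) + 13213) + 23201 = ((15/88 + 252/23) + 13213) + 23201 = (22521/2024 + 13213) + 23201 = 26765633/2024 + 23201 = 73724457/2024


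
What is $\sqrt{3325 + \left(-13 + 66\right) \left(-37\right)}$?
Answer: $2 \sqrt{341} \approx 36.932$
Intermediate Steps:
$\sqrt{3325 + \left(-13 + 66\right) \left(-37\right)} = \sqrt{3325 + 53 \left(-37\right)} = \sqrt{3325 - 1961} = \sqrt{1364} = 2 \sqrt{341}$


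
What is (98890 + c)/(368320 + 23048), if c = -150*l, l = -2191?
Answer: 106885/97842 ≈ 1.0924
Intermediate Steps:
c = 328650 (c = -150*(-2191) = 328650)
(98890 + c)/(368320 + 23048) = (98890 + 328650)/(368320 + 23048) = 427540/391368 = 427540*(1/391368) = 106885/97842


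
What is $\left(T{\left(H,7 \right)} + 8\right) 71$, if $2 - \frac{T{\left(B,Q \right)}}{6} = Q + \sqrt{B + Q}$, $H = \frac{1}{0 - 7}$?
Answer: $-1562 - \frac{1704 \sqrt{21}}{7} \approx -2677.5$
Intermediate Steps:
$H = - \frac{1}{7}$ ($H = \frac{1}{-7} = - \frac{1}{7} \approx -0.14286$)
$T{\left(B,Q \right)} = 12 - 6 Q - 6 \sqrt{B + Q}$ ($T{\left(B,Q \right)} = 12 - 6 \left(Q + \sqrt{B + Q}\right) = 12 - \left(6 Q + 6 \sqrt{B + Q}\right) = 12 - 6 Q - 6 \sqrt{B + Q}$)
$\left(T{\left(H,7 \right)} + 8\right) 71 = \left(\left(12 - 42 - 6 \sqrt{- \frac{1}{7} + 7}\right) + 8\right) 71 = \left(\left(12 - 42 - 6 \sqrt{\frac{48}{7}}\right) + 8\right) 71 = \left(\left(12 - 42 - 6 \frac{4 \sqrt{21}}{7}\right) + 8\right) 71 = \left(\left(12 - 42 - \frac{24 \sqrt{21}}{7}\right) + 8\right) 71 = \left(\left(-30 - \frac{24 \sqrt{21}}{7}\right) + 8\right) 71 = \left(-22 - \frac{24 \sqrt{21}}{7}\right) 71 = -1562 - \frac{1704 \sqrt{21}}{7}$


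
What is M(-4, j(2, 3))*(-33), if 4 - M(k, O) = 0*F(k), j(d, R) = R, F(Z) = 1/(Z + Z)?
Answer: -132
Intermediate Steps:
F(Z) = 1/(2*Z)
M(k, O) = 4 (M(k, O) = 4 - 0*1/(2*k) = 4 - 1*0 = 4 + 0 = 4)
M(-4, j(2, 3))*(-33) = 4*(-33) = -132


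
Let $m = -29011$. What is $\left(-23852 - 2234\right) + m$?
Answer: $-55097$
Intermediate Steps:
$\left(-23852 - 2234\right) + m = \left(-23852 - 2234\right) - 29011 = -26086 - 29011 = -55097$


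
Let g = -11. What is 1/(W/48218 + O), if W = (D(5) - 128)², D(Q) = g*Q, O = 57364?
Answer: 48218/2766010841 ≈ 1.7432e-5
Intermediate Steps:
D(Q) = -11*Q
W = 33489 (W = (-11*5 - 128)² = (-55 - 128)² = (-183)² = 33489)
1/(W/48218 + O) = 1/(33489/48218 + 57364) = 1/(2766010841/48218) = 48218/2766010841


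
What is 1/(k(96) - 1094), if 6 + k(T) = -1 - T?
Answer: -1/1197 ≈ -0.00083542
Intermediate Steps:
k(T) = -7 - T (k(T) = -6 + (-1 - T) = -7 - T)
1/(k(96) - 1094) = 1/((-7 - 1*96) - 1094) = 1/((-7 - 96) - 1094) = 1/(-103 - 1094) = 1/(-1197) = -1/1197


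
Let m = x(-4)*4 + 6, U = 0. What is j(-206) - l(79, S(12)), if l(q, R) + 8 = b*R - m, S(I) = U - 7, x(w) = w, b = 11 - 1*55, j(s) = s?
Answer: -516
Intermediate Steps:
b = -44 (b = 11 - 55 = -44)
S(I) = -7 (S(I) = 0 - 7 = -7)
m = -10 (m = -4*4 + 6 = -16 + 6 = -10)
l(q, R) = 2 - 44*R (l(q, R) = -8 + (-44*R - 1*(-10)) = -8 + (-44*R + 10) = -8 + (10 - 44*R) = 2 - 44*R)
j(-206) - l(79, S(12)) = -206 - (2 - 44*(-7)) = -206 - (2 + 308) = -206 - 1*310 = -206 - 310 = -516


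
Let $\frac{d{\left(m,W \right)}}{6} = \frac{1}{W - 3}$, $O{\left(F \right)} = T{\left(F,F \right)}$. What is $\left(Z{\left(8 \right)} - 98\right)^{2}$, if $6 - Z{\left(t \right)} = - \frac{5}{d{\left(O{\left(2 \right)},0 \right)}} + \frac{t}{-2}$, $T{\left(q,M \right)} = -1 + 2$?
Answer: $\frac{32761}{4} \approx 8190.3$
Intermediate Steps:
$T{\left(q,M \right)} = 1$
$O{\left(F \right)} = 1$
$d{\left(m,W \right)} = \frac{6}{-3 + W}$ ($d{\left(m,W \right)} = \frac{6}{W - 3} = \frac{6}{-3 + W}$)
$Z{\left(t \right)} = \frac{7}{2} + \frac{t}{2}$ ($Z{\left(t \right)} = 6 - \left(- \frac{5}{6 \frac{1}{-3 + 0}} + \frac{t}{-2}\right) = 6 - \left(- \frac{5}{6 \frac{1}{-3}} + t \left(- \frac{1}{2}\right)\right) = 6 - \left(- \frac{5}{6 \left(- \frac{1}{3}\right)} - \frac{t}{2}\right) = 6 - \left(- \frac{5}{-2} - \frac{t}{2}\right) = 6 - \left(\left(-5\right) \left(- \frac{1}{2}\right) - \frac{t}{2}\right) = 6 - \left(\frac{5}{2} - \frac{t}{2}\right) = 6 + \left(- \frac{5}{2} + \frac{t}{2}\right) = \frac{7}{2} + \frac{t}{2}$)
$\left(Z{\left(8 \right)} - 98\right)^{2} = \left(\left(\frac{7}{2} + \frac{1}{2} \cdot 8\right) - 98\right)^{2} = \left(\left(\frac{7}{2} + 4\right) - 98\right)^{2} = \left(\frac{15}{2} - 98\right)^{2} = \left(- \frac{181}{2}\right)^{2} = \frac{32761}{4}$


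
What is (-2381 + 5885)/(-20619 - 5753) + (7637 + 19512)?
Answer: 178992481/6593 ≈ 27149.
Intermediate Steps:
(-2381 + 5885)/(-20619 - 5753) + (7637 + 19512) = 3504/(-26372) + 27149 = 3504*(-1/26372) + 27149 = -876/6593 + 27149 = 178992481/6593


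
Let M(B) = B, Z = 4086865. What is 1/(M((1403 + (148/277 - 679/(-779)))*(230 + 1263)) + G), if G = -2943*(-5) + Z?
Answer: 215783/1337500294672 ≈ 1.6133e-7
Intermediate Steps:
G = 4101580 (G = -2943*(-5) + 4086865 = 14715 + 4086865 = 4101580)
1/(M((1403 + (148/277 - 679/(-779)))*(230 + 1263)) + G) = 1/((1403 + (148/277 - 679/(-779)))*(230 + 1263) + 4101580) = 1/((1403 + (148*(1/277) - 679*(-1/779)))*1493 + 4101580) = 1/((1403 + (148/277 + 679/779))*1493 + 4101580) = 1/((1403 + 303375/215783)*1493 + 4101580) = 1/((303046924/215783)*1493 + 4101580) = 1/(452449057532/215783 + 4101580) = 1/(1337500294672/215783) = 215783/1337500294672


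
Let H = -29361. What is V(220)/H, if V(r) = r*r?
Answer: -48400/29361 ≈ -1.6484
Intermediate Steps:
V(r) = r²
V(220)/H = 220²/(-29361) = 48400*(-1/29361) = -48400/29361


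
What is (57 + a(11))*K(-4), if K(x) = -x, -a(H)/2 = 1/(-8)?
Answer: 229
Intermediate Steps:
a(H) = ¼ (a(H) = -2/(-8) = -2*(-⅛) = ¼)
(57 + a(11))*K(-4) = (57 + ¼)*(-1*(-4)) = (229/4)*4 = 229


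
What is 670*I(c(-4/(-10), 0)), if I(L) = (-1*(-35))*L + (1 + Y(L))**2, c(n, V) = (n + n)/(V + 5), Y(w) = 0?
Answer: 4422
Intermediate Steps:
c(n, V) = 2*n/(5 + V) (c(n, V) = (2*n)/(5 + V) = 2*n/(5 + V))
I(L) = 1 + 35*L (I(L) = (-1*(-35))*L + (1 + 0)**2 = 35*L + 1**2 = 35*L + 1 = 1 + 35*L)
670*I(c(-4/(-10), 0)) = 670*(1 + 35*(2*(-4/(-10))/(5 + 0))) = 670*(1 + 35*(2*(-4*(-1/10))/5)) = 670*(1 + 35*(2*(2/5)*(1/5))) = 670*(1 + 35*(4/25)) = 670*(1 + 28/5) = 670*(33/5) = 4422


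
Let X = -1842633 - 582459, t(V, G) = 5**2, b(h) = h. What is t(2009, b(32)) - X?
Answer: 2425117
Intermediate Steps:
t(V, G) = 25
X = -2425092
t(2009, b(32)) - X = 25 - 1*(-2425092) = 25 + 2425092 = 2425117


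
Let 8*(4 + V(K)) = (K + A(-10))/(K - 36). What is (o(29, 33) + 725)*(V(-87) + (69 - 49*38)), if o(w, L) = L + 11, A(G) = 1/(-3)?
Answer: -2039573329/1476 ≈ -1.3818e+6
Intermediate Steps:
A(G) = -⅓
o(w, L) = 11 + L
V(K) = -4 + (-⅓ + K)/(8*(-36 + K)) (V(K) = -4 + ((K - ⅓)/(K - 36))/8 = -4 + ((-⅓ + K)/(-36 + K))/8 = -4 + (-⅓ + K)/(8*(-36 + K)))
(o(29, 33) + 725)*(V(-87) + (69 - 49*38)) = ((11 + 33) + 725)*((3455 - 93*(-87))/(24*(-36 - 87)) + (69 - 49*38)) = (44 + 725)*((1/24)*(3455 + 8091)/(-123) + (69 - 1862)) = 769*((1/24)*(-1/123)*11546 - 1793) = 769*(-5773/1476 - 1793) = 769*(-2652241/1476) = -2039573329/1476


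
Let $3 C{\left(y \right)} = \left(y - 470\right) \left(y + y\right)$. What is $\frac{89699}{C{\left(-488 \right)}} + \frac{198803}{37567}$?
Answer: $\frac{195991562423}{35125445536} \approx 5.5798$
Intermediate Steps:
$C{\left(y \right)} = \frac{2 y \left(-470 + y\right)}{3}$ ($C{\left(y \right)} = \frac{\left(y - 470\right) \left(y + y\right)}{3} = \frac{\left(-470 + y\right) 2 y}{3} = \frac{2 y \left(-470 + y\right)}{3}$)
$\frac{89699}{C{\left(-488 \right)}} + \frac{198803}{37567} = \frac{89699}{\frac{2}{3} \left(-488\right) \left(-470 - 488\right)} + \frac{198803}{37567} = \frac{89699}{\frac{2}{3} \left(-488\right) \left(-958\right)} + 198803 \cdot \frac{1}{37567} = \frac{89699}{\frac{935008}{3}} + \frac{198803}{37567} = 89699 \cdot \frac{3}{935008} + \frac{198803}{37567} = \frac{269097}{935008} + \frac{198803}{37567} = \frac{195991562423}{35125445536}$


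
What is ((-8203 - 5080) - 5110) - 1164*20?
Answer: -41673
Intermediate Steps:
((-8203 - 5080) - 5110) - 1164*20 = (-13283 - 5110) - 23280 = -18393 - 23280 = -41673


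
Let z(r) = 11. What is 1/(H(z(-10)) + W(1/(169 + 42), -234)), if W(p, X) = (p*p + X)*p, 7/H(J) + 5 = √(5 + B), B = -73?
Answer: -6095033692272457/10634086351326708 + 617721577429327*I*√17/10634086351326708 ≈ -0.57316 + 0.23951*I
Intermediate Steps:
H(J) = 7/(-5 + 2*I*√17) (H(J) = 7/(-5 + √(5 - 73)) = 7/(-5 + √(-68)) = 7/(-5 + 2*I*√17))
W(p, X) = p*(X + p²) (W(p, X) = (p² + X)*p = (X + p²)*p = p*(X + p²))
1/(H(z(-10)) + W(1/(169 + 42), -234)) = 1/((-35/93 - 14*I*√17/93) + (-234 + (1/(169 + 42))²)/(169 + 42)) = 1/((-35/93 - 14*I*√17/93) + (-234 + (1/211)²)/211) = 1/((-35/93 - 14*I*√17/93) + (-234 + 1/44521)/211) = 1/((-35/93 - 14*I*√17/93) + (1/211)*(-10417913/44521)) = 1/((-35/93 - 14*I*√17/93) - 10417913/9393931) = 1/(-1297653494/873635583 - 14*I*√17/93)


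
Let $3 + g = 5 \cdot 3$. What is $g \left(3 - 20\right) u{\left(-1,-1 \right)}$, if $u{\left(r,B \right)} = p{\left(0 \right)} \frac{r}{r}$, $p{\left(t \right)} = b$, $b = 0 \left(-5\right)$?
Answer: $0$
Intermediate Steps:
$b = 0$
$p{\left(t \right)} = 0$
$g = 12$ ($g = -3 + 5 \cdot 3 = -3 + 15 = 12$)
$u{\left(r,B \right)} = 0$ ($u{\left(r,B \right)} = 0 \frac{r}{r} = 0 \cdot 1 = 0$)
$g \left(3 - 20\right) u{\left(-1,-1 \right)} = 12 \left(3 - 20\right) 0 = 12 \left(-17\right) 0 = \left(-204\right) 0 = 0$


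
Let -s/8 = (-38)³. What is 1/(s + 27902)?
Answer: 1/466878 ≈ 2.1419e-6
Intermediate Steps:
s = 438976 (s = -8*(-38)³ = -8*(-54872) = 438976)
1/(s + 27902) = 1/(438976 + 27902) = 1/466878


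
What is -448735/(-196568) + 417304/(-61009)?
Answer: -54651739057/11992417112 ≈ -4.5572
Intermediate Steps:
-448735/(-196568) + 417304/(-61009) = -448735*(-1/196568) + 417304*(-1/61009) = 448735/196568 - 417304/61009 = -54651739057/11992417112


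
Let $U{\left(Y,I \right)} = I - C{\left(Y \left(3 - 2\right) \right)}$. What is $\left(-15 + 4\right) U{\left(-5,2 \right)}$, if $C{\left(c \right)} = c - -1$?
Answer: $-66$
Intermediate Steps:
$C{\left(c \right)} = 1 + c$ ($C{\left(c \right)} = c + 1 = 1 + c$)
$U{\left(Y,I \right)} = -1 + I - Y$ ($U{\left(Y,I \right)} = I - \left(1 + Y \left(3 - 2\right)\right) = I - \left(1 + Y 1\right) = I - \left(1 + Y\right) = -1 + I - Y$)
$\left(-15 + 4\right) U{\left(-5,2 \right)} = \left(-15 + 4\right) \left(-1 + 2 - -5\right) = - 11 \left(-1 + 2 + 5\right) = \left(-11\right) 6 = -66$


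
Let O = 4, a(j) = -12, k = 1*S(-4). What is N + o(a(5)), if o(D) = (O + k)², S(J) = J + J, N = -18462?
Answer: -18446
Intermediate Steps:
S(J) = 2*J
k = -8 (k = 1*(2*(-4)) = 1*(-8) = -8)
o(D) = 16 (o(D) = (4 - 8)² = (-4)² = 16)
N + o(a(5)) = -18462 + 16 = -18446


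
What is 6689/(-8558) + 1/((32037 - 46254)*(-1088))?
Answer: -51733042793/66187982784 ≈ -0.78161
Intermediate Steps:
6689/(-8558) + 1/((32037 - 46254)*(-1088)) = 6689*(-1/8558) - 1/1088/(-14217) = -6689/8558 - 1/14217*(-1/1088) = -6689/8558 + 1/15468096 = -51733042793/66187982784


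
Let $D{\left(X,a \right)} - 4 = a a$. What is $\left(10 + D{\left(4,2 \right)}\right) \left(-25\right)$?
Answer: $-450$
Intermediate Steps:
$D{\left(X,a \right)} = 4 + a^{2}$ ($D{\left(X,a \right)} = 4 + a a = 4 + a^{2}$)
$\left(10 + D{\left(4,2 \right)}\right) \left(-25\right) = \left(10 + \left(4 + 2^{2}\right)\right) \left(-25\right) = \left(10 + \left(4 + 4\right)\right) \left(-25\right) = \left(10 + 8\right) \left(-25\right) = 18 \left(-25\right) = -450$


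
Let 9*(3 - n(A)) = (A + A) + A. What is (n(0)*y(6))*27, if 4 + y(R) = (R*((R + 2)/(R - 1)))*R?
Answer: 21708/5 ≈ 4341.6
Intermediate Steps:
n(A) = 3 - A/3 (n(A) = 3 - ((A + A) + A)/9 = 3 - (2*A + A)/9 = 3 - A/3)
y(R) = -4 + R²*(2 + R)/(-1 + R) (y(R) = -4 + (R*((R + 2)/(R - 1)))*R = -4 + (R*((2 + R)/(-1 + R)))*R = -4 + (R*(2 + R)/(-1 + R))*R = -4 + R²*(2 + R)/(-1 + R))
(n(0)*y(6))*27 = ((3 - ⅓*0)*((4 + 6³ - 4*6 + 2*6²)/(-1 + 6)))*27 = ((3 + 0)*((4 + 216 - 24 + 2*36)/5))*27 = (3*((4 + 216 - 24 + 72)/5))*27 = (3*((⅕)*268))*27 = (3*(268/5))*27 = (804/5)*27 = 21708/5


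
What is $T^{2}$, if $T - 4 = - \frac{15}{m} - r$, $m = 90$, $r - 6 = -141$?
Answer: $\frac{693889}{36} \approx 19275.0$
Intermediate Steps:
$r = -135$ ($r = 6 - 141 = -135$)
$T = \frac{833}{6}$ ($T = 4 - \left(-135 + \frac{15}{90}\right) = 4 + \left(\left(-15\right) \frac{1}{90} + 135\right) = 4 + \left(- \frac{1}{6} + 135\right) = 4 + \frac{809}{6} = \frac{833}{6} \approx 138.83$)
$T^{2} = \left(\frac{833}{6}\right)^{2} = \frac{693889}{36}$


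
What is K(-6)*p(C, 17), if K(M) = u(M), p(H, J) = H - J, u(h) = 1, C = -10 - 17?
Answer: -44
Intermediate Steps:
C = -27
K(M) = 1
K(-6)*p(C, 17) = 1*(-27 - 1*17) = 1*(-27 - 17) = 1*(-44) = -44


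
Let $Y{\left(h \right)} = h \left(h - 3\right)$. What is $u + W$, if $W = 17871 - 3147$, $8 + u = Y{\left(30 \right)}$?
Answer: $15526$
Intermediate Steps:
$Y{\left(h \right)} = h \left(-3 + h\right)$
$u = 802$ ($u = -8 + 30 \left(-3 + 30\right) = -8 + 30 \cdot 27 = -8 + 810 = 802$)
$W = 14724$
$u + W = 802 + 14724 = 15526$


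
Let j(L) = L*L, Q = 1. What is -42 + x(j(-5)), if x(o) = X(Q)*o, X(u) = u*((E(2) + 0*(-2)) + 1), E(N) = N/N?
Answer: 8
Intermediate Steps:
E(N) = 1
j(L) = L²
X(u) = 2*u (X(u) = u*((1 + 0*(-2)) + 1) = u*((1 + 0) + 1) = u*(1 + 1) = u*2 = 2*u)
x(o) = 2*o (x(o) = (2*1)*o = 2*o)
-42 + x(j(-5)) = -42 + 2*(-5)² = -42 + 2*25 = -42 + 50 = 8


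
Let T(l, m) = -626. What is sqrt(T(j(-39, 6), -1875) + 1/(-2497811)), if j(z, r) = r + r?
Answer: I*sqrt(3905651432115157)/2497811 ≈ 25.02*I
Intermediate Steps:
j(z, r) = 2*r
sqrt(T(j(-39, 6), -1875) + 1/(-2497811)) = sqrt(-626 + 1/(-2497811)) = sqrt(-626 - 1/2497811) = sqrt(-1563629687/2497811) = I*sqrt(3905651432115157)/2497811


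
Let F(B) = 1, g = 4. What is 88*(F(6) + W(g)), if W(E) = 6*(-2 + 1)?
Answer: -440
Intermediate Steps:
W(E) = -6 (W(E) = 6*(-1) = -6)
88*(F(6) + W(g)) = 88*(1 - 6) = 88*(-5) = -440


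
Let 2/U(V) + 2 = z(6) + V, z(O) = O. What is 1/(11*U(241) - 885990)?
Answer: -245/217067528 ≈ -1.1287e-6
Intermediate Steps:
U(V) = 2/(4 + V) (U(V) = 2/(-2 + (6 + V)) = 2/(4 + V))
1/(11*U(241) - 885990) = 1/(11*(2/(4 + 241)) - 885990) = 1/(11*(2/245) - 885990) = 1/(22/245 - 885990) = 1/(-217067528/245) = -245/217067528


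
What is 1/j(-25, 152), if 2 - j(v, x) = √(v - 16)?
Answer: 2/45 + I*√41/45 ≈ 0.044444 + 0.14229*I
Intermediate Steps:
j(v, x) = 2 - √(-16 + v) (j(v, x) = 2 - √(v - 16) = 2 - √(-16 + v))
1/j(-25, 152) = 1/(2 - √(-16 - 25)) = 1/(2 - √(-41)) = 1/(2 - I*√41)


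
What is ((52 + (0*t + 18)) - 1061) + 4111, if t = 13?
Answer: 3120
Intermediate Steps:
((52 + (0*t + 18)) - 1061) + 4111 = ((52 + (0*13 + 18)) - 1061) + 4111 = ((52 + (0 + 18)) - 1061) + 4111 = ((52 + 18) - 1061) + 4111 = (70 - 1061) + 4111 = -991 + 4111 = 3120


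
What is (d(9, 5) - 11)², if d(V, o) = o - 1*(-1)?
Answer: 25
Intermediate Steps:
d(V, o) = 1 + o (d(V, o) = o + 1 = 1 + o)
(d(9, 5) - 11)² = ((1 + 5) - 11)² = (6 - 11)² = (-5)² = 25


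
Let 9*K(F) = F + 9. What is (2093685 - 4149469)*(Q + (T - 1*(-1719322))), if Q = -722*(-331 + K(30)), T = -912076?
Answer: -6433160759632/3 ≈ -2.1444e+12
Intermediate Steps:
K(F) = 1 + F/9 (K(F) = (F + 9)/9 = (9 + F)/9 = 1 + F/9)
Q = 707560/3 (Q = -722*(-331 + (1 + (⅑)*30)) = -722*(-331 + (1 + 10/3)) = -722*(-331 + 13/3) = -722*(-980/3) = 707560/3 ≈ 2.3585e+5)
(2093685 - 4149469)*(Q + (T - 1*(-1719322))) = (2093685 - 4149469)*(707560/3 + (-912076 - 1*(-1719322))) = -2055784*(707560/3 + (-912076 + 1719322)) = -2055784*(707560/3 + 807246) = -2055784*3129298/3 = -6433160759632/3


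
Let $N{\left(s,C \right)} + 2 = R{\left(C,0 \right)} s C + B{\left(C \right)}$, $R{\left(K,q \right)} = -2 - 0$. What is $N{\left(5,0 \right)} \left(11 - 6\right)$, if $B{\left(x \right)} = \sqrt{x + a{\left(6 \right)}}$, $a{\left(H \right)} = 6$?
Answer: $-10 + 5 \sqrt{6} \approx 2.2474$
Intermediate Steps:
$R{\left(K,q \right)} = -2$ ($R{\left(K,q \right)} = -2 + 0 = -2$)
$B{\left(x \right)} = \sqrt{6 + x}$ ($B{\left(x \right)} = \sqrt{x + 6} = \sqrt{6 + x}$)
$N{\left(s,C \right)} = -2 + \sqrt{6 + C} - 2 C s$ ($N{\left(s,C \right)} = -2 + \left(- 2 s C + \sqrt{6 + C}\right) = -2 - \left(- \sqrt{6 + C} + 2 C s\right) = -2 + \sqrt{6 + C} - 2 C s$)
$N{\left(5,0 \right)} \left(11 - 6\right) = \left(-2 + \sqrt{6 + 0} - 0 \cdot 5\right) \left(11 - 6\right) = \left(-2 + \sqrt{6} + 0\right) 5 = \left(-2 + \sqrt{6}\right) 5 = -10 + 5 \sqrt{6}$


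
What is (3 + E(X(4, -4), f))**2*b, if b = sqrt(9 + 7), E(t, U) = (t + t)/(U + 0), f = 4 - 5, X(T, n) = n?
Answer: 484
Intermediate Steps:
f = -1
E(t, U) = 2*t/U (E(t, U) = (2*t)/U = 2*t/U)
b = 4 (b = sqrt(16) = 4)
(3 + E(X(4, -4), f))**2*b = (3 + 2*(-4)/(-1))**2*4 = (3 + 2*(-4)*(-1))**2*4 = (3 + 8)**2*4 = 11**2*4 = 121*4 = 484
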